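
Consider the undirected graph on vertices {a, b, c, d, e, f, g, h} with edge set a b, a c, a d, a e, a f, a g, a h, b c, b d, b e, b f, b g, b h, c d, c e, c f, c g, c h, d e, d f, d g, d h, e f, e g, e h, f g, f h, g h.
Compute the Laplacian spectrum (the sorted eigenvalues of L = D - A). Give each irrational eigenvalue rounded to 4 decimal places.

[0, 8, 8, 8, 8, 8, 8, 8]

With the vertex order [a, b, c, d, e, f, g, h], the degrees are [7, 7, 7, 7, 7, 7, 7, 7], giving D = diag(7, 7, 7, 7, 7, 7, 7, 7) and L = D - A. Since every row of L sums to 0, the all-ones vector is in the kernel and 0 is an eigenvalue. The single zero eigenvalue shows the graph is connected. There is one zero in the spectrum, matching the 1 component. The largest eigenvalue, 8, is at most the vertex count 8.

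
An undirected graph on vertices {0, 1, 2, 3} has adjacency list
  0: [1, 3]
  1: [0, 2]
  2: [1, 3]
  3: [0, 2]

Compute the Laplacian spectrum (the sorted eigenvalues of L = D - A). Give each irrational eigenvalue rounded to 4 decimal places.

With the vertex order [0, 1, 2, 3], the degrees are [2, 2, 2, 2], giving D = diag(2, 2, 2, 2) and L = D - A. Diagonalising L (or applying a numerical eigensolver to the 4x4 matrix) gives the spectrum above. The single zero eigenvalue shows the graph is connected. The largest eigenvalue, 4, is at most the vertex count 4.

[0, 2, 2, 4]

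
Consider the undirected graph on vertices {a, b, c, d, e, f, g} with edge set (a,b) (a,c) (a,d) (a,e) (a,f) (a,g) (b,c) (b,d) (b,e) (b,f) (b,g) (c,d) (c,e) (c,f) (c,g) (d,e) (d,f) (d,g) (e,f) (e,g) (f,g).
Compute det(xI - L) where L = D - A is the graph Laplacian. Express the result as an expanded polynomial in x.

x^7 - 42x^6 + 735x^5 - 6860x^4 + 36015x^3 - 100842x^2 + 117649x

With the vertex order [a, b, c, d, e, f, g], the degrees are [6, 6, 6, 6, 6, 6, 6], giving D = diag(6, 6, 6, 6, 6, 6, 6) and L = D - A. Computing det(xI - L) by cofactor expansion (or equivalently via sum-over-permutations) gives x^7 - 42x^6 + 735x^5 - 6860x^4 + 36015x^3 - 100842x^2 + 117649x. Since p(0) = det(-L) = 0, x divides p(x).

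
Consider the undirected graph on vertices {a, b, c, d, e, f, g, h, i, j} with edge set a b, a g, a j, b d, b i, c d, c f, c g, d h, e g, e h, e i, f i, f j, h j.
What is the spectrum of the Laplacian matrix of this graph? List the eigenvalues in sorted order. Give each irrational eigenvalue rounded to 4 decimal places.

Reading degrees in the order [a, b, c, d, e, f, g, h, i, j] gives [3, 3, 3, 3, 3, 3, 3, 3, 3, 3]; set D = diag(3, 3, 3, 3, 3, 3, 3, 3, 3, 3) and form L = D - A. Since every row of L sums to 0, the all-ones vector is in the kernel and 0 is an eigenvalue. The eigenvalues sum to 30, which equals trace(L) = 2|E|. By the matrix-tree theorem the graph has (1/10) * product of the nonzero eigenvalues = 2000 spanning trees.

[0, 2, 2, 2, 2, 2, 5, 5, 5, 5]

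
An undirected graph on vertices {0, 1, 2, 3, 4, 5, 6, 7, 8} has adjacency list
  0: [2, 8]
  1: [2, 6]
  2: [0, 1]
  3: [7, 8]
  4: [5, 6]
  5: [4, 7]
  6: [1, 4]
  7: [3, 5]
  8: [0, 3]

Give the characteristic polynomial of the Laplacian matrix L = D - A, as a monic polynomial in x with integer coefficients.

x^9 - 18x^8 + 135x^7 - 546x^6 + 1287x^5 - 1782x^4 + 1386x^3 - 540x^2 + 81x

Each diagonal entry of L is the vertex degree and each off-diagonal entry is -1 where an edge is present, 0 otherwise; in the order [0, 1, 2, 3, 4, 5, 6, 7, 8] the diagonal is [2, 2, 2, 2, 2, 2, 2, 2, 2]. Computing det(xI - L) by cofactor expansion (or equivalently via sum-over-permutations) gives x^9 - 18x^8 + 135x^7 - 546x^6 + 1287x^5 - 1782x^4 + 1386x^3 - 540x^2 + 81x. The constant term is 0 because L is singular (the all-ones vector lies in its kernel).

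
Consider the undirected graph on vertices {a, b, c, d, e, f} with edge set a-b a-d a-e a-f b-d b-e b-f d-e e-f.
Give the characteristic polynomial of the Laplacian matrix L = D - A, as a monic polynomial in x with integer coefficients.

x^6 - 18x^5 + 120x^4 - 350x^3 + 375x^2

Each diagonal entry of L is the vertex degree and each off-diagonal entry is -1 where an edge is present, 0 otherwise; in the order [a, b, c, d, e, f] the diagonal is [4, 4, 0, 3, 4, 3]. Computing det(xI - L) by cofactor expansion (or equivalently via sum-over-permutations) gives x^6 - 18x^5 + 120x^4 - 350x^3 + 375x^2. The constant term is 0 because L is singular (the all-ones vector lies in its kernel). There are 2 zeros in the spectrum, matching the 2 components. The largest eigenvalue, 5, is at most the vertex count 6.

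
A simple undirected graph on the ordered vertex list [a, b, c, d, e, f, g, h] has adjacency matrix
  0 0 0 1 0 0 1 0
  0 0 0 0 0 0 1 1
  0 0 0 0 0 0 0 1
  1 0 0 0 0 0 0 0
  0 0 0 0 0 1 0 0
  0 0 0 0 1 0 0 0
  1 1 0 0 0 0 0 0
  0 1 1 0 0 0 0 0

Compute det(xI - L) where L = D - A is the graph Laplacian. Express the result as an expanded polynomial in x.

x^8 - 12x^7 + 56x^6 - 128x^5 + 147x^4 - 76x^3 + 12x^2

Each diagonal entry of L is the vertex degree and each off-diagonal entry is -1 where an edge is present, 0 otherwise; in the order [a, b, c, d, e, f, g, h] the diagonal is [2, 2, 1, 1, 1, 1, 2, 2]. L has integer entries, so p(x) = det(xI - L) has integer coefficients. Expanding the determinant yields x^8 - 12x^7 + 56x^6 - 128x^5 + 147x^4 - 76x^3 + 12x^2. Since p(0) = det(-L) = 0, x divides p(x). The largest eigenvalue, 3.7321, is at most the vertex count 8.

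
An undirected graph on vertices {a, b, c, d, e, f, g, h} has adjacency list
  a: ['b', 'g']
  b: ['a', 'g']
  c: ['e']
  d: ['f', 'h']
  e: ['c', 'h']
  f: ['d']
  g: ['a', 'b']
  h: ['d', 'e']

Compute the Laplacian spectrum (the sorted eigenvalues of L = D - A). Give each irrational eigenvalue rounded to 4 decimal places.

[0, 0, 0.3820, 1.3820, 2.6180, 3, 3, 3.6180]

Reading degrees in the order [a, b, c, d, e, f, g, h] gives [2, 2, 1, 2, 2, 1, 2, 2]; set D = diag(2, 2, 1, 2, 2, 1, 2, 2) and form L = D - A. L is symmetric positive semidefinite, so every eigenvalue is real and nonnegative. The 2 zero eigenvalues correspond to the 2 connected components. The largest eigenvalue, 3.6180, is at most the vertex count 8.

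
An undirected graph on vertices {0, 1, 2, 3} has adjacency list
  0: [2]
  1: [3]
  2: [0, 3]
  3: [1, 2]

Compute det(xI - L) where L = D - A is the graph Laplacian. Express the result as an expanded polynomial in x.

Each diagonal entry of L is the vertex degree and each off-diagonal entry is -1 where an edge is present, 0 otherwise; in the order [0, 1, 2, 3] the diagonal is [1, 1, 2, 2]. Computing det(xI - L) by cofactor expansion (or equivalently via sum-over-permutations) gives x^4 - 6x^3 + 10x^2 - 4x. The coefficient of x^3 equals -trace(L) = -6, matching the sum of degrees. By the matrix-tree theorem the graph has (1/4) * product of the nonzero eigenvalues = 1 spanning tree.

x^4 - 6x^3 + 10x^2 - 4x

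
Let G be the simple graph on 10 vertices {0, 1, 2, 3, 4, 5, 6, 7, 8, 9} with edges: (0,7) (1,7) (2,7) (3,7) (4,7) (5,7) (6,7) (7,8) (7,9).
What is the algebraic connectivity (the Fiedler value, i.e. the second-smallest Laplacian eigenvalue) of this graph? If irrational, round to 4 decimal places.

Reading degrees in the order [0, 1, 2, 3, 4, 5, 6, 7, 8, 9] gives [1, 1, 1, 1, 1, 1, 1, 9, 1, 1]; set D = diag(1, 1, 1, 1, 1, 1, 1, 9, 1, 1) and form L = D - A. The smallest Laplacian eigenvalue is always 0. The next one, lambda_2 = 1, measures how hard the graph is to disconnect: larger values mean better connectivity. The eigenvalues sum to 18, which equals trace(L) = 2|E|.

1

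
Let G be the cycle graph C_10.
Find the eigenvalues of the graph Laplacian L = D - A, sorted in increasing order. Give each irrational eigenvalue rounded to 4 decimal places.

The graph has 10 vertices and degree multiset [2, 2, 2, 2, 2, 2, 2, 2, 2, 2]; D is the diagonal matrix of degrees and L = D - A. Since every row of L sums to 0, the all-ones vector is in the kernel and 0 is an eigenvalue. The single zero eigenvalue shows the graph is connected. By the matrix-tree theorem the graph has (1/10) * product of the nonzero eigenvalues = 10 spanning trees.

[0, 0.3820, 0.3820, 1.3820, 1.3820, 2.6180, 2.6180, 3.6180, 3.6180, 4]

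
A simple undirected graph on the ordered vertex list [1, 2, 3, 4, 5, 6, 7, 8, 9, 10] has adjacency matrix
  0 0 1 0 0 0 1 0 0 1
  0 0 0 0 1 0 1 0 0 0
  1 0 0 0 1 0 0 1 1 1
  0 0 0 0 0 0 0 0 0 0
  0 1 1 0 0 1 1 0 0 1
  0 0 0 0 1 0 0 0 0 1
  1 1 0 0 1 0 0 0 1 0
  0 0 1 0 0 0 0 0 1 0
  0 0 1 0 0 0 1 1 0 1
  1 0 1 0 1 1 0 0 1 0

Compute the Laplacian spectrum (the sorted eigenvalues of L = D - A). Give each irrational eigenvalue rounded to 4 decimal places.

[0, 0, 1.2972, 1.6415, 2.3152, 3.8738, 4.3794, 5.0951, 6.2714, 7.1265]

Reading degrees in the order [1, 2, 3, 4, 5, 6, 7, 8, 9, 10] gives [3, 2, 5, 0, 5, 2, 4, 2, 4, 5]; set D = diag(3, 2, 5, 0, 5, 2, 4, 2, 4, 5) and form L = D - A. Since every row of L sums to 0, the all-ones vector is in the kernel and 0 is an eigenvalue. The 2 zero eigenvalues correspond to the 2 connected components.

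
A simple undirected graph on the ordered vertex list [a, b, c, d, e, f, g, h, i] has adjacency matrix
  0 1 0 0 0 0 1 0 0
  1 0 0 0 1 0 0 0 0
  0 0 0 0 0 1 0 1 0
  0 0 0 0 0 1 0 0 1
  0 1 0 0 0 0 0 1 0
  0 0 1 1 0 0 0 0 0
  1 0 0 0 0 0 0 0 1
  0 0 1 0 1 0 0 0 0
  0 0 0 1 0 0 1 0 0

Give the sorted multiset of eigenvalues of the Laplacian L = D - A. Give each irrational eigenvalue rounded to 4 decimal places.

[0, 0.4679, 0.4679, 1.6527, 1.6527, 3, 3, 3.8794, 3.8794]

With the vertex order [a, b, c, d, e, f, g, h, i], the degrees are [2, 2, 2, 2, 2, 2, 2, 2, 2], giving D = diag(2, 2, 2, 2, 2, 2, 2, 2, 2) and L = D - A. The multiplicity of 0 as a Laplacian eigenvalue equals the number of connected components. By the matrix-tree theorem the graph has (1/9) * product of the nonzero eigenvalues = 9 spanning trees. The largest eigenvalue, 3.8794, is at most the vertex count 9.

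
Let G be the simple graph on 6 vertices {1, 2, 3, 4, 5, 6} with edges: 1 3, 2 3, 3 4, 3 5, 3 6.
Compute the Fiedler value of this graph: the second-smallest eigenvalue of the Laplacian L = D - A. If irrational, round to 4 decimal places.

1

Each diagonal entry of L is the vertex degree and each off-diagonal entry is -1 where an edge is present, 0 otherwise; in the order [1, 2, 3, 4, 5, 6] the diagonal is [1, 1, 5, 1, 1, 1]. The sorted Laplacian eigenvalues are [0, 1, 1, 1, 1, 6]; the algebraic connectivity is the second entry, 1. There is one zero in the spectrum, matching the 1 component.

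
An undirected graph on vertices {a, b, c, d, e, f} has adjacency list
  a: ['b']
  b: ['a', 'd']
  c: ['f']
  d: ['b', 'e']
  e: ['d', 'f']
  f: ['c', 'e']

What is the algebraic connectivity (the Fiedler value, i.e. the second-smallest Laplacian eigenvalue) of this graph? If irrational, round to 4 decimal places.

0.2679

Reading degrees in the order [a, b, c, d, e, f] gives [1, 2, 1, 2, 2, 2]; set D = diag(1, 2, 1, 2, 2, 2) and form L = D - A. Computing the eigenvalues of L and sorting gives [0, 0.2679, 1, 2, 3, 3.7321]. The Fiedler value lambda_2 = 0.2679 is strictly positive, so the graph is connected. There is one zero in the spectrum, matching the 1 component. The largest eigenvalue, 3.7321, is at most the vertex count 6.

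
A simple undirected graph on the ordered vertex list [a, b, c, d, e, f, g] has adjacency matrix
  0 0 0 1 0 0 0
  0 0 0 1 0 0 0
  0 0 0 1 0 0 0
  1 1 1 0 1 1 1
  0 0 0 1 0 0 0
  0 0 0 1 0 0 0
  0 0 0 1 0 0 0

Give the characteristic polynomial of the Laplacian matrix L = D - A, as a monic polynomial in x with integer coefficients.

x^7 - 12x^6 + 45x^5 - 80x^4 + 75x^3 - 36x^2 + 7x

Each diagonal entry of L is the vertex degree and each off-diagonal entry is -1 where an edge is present, 0 otherwise; in the order [a, b, c, d, e, f, g] the diagonal is [1, 1, 1, 6, 1, 1, 1]. Computing det(xI - L) by cofactor expansion (or equivalently via sum-over-permutations) gives x^7 - 12x^6 + 45x^5 - 80x^4 + 75x^3 - 36x^2 + 7x. The constant term is 0 because L is singular (the all-ones vector lies in its kernel). The largest eigenvalue, 7, is at most the vertex count 7.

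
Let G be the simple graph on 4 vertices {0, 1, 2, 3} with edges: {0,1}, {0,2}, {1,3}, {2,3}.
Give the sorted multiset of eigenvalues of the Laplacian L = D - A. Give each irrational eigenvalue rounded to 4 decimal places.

Reading degrees in the order [0, 1, 2, 3] gives [2, 2, 2, 2]; set D = diag(2, 2, 2, 2) and form L = D - A. L is symmetric positive semidefinite, so every eigenvalue is real and nonnegative. The largest eigenvalue, 4, is at most the vertex count 4. The eigenvalues sum to 8, which equals trace(L) = 2|E|.

[0, 2, 2, 4]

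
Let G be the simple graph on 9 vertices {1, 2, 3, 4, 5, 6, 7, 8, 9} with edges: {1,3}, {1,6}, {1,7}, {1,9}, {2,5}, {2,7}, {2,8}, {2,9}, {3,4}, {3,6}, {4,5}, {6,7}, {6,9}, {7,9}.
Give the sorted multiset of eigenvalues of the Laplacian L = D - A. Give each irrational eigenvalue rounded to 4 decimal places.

Reading degrees in the order [1, 2, 3, 4, 5, 6, 7, 8, 9] gives [4, 4, 3, 2, 2, 4, 4, 1, 4]; set D = diag(4, 4, 3, 2, 2, 4, 4, 1, 4) and form L = D - A. Since every row of L sums to 0, the all-ones vector is in the kernel and 0 is an eigenvalue. By the matrix-tree theorem the graph has (1/9) * product of the nonzero eigenvalues = 425 spanning trees.

[0, 0.7542, 1, 2.0487, 3.5898, 4.5655, 5, 5, 6.0419]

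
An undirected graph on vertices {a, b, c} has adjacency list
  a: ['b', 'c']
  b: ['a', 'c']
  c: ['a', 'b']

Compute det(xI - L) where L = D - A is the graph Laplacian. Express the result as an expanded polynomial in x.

x^3 - 6x^2 + 9x

Reading degrees in the order [a, b, c] gives [2, 2, 2]; set D = diag(2, 2, 2) and form L = D - A. L has integer entries, so p(x) = det(xI - L) has integer coefficients. Expanding the determinant yields x^3 - 6x^2 + 9x. The constant term is 0 because L is singular (the all-ones vector lies in its kernel). There is one zero in the spectrum, matching the 1 component.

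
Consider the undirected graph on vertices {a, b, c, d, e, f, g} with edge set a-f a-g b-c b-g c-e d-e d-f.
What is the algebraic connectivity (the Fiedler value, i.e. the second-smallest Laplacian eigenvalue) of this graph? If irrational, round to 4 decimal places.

0.7530

With the vertex order [a, b, c, d, e, f, g], the degrees are [2, 2, 2, 2, 2, 2, 2], giving D = diag(2, 2, 2, 2, 2, 2, 2) and L = D - A. Computing the eigenvalues of L and sorting gives [0, 0.7530, 0.7530, 2.4450, 2.4450, 3.8019, 3.8019]. The Fiedler value lambda_2 = 0.7530 is strictly positive, so the graph is connected.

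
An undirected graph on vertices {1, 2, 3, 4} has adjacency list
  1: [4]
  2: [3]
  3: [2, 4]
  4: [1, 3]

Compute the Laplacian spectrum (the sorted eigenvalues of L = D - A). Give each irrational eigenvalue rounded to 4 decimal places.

[0, 0.5858, 2, 3.4142]

Reading degrees in the order [1, 2, 3, 4] gives [1, 1, 2, 2]; set D = diag(1, 1, 2, 2) and form L = D - A. L is symmetric positive semidefinite, so every eigenvalue is real and nonnegative.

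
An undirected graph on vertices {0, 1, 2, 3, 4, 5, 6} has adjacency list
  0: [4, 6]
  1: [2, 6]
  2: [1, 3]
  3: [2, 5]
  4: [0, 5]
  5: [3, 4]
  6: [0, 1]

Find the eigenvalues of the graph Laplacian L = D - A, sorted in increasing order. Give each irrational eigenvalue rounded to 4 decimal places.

[0, 0.7530, 0.7530, 2.4450, 2.4450, 3.8019, 3.8019]

Reading degrees in the order [0, 1, 2, 3, 4, 5, 6] gives [2, 2, 2, 2, 2, 2, 2]; set D = diag(2, 2, 2, 2, 2, 2, 2) and form L = D - A. Diagonalising L (or applying a numerical eigensolver to the 7x7 matrix) gives the spectrum above. The largest eigenvalue, 3.8019, is at most the vertex count 7. The eigenvalues sum to 14, which equals trace(L) = 2|E|.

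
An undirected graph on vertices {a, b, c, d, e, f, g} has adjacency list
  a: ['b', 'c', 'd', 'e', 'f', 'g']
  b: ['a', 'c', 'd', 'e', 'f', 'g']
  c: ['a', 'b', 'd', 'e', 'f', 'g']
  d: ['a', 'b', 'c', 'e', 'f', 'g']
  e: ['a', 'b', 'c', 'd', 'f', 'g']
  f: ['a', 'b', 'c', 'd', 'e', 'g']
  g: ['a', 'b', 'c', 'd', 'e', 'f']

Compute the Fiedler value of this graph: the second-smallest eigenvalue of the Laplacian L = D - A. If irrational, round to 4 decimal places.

7

Each diagonal entry of L is the vertex degree and each off-diagonal entry is -1 where an edge is present, 0 otherwise; in the order [a, b, c, d, e, f, g] the diagonal is [6, 6, 6, 6, 6, 6, 6]. Computing the eigenvalues of L and sorting gives [0, 7, 7, 7, 7, 7, 7]. The Fiedler value lambda_2 = 7 is strictly positive, so the graph is connected. By the matrix-tree theorem the graph has (1/7) * product of the nonzero eigenvalues = 16807 spanning trees. There is one zero in the spectrum, matching the 1 component.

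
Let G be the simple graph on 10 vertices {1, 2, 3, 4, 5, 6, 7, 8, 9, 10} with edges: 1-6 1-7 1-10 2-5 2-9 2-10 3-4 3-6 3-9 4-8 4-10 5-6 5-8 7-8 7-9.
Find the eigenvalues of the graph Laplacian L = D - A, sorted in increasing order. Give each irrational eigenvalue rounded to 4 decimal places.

[0, 2, 2, 2, 2, 2, 5, 5, 5, 5]

Reading degrees in the order [1, 2, 3, 4, 5, 6, 7, 8, 9, 10] gives [3, 3, 3, 3, 3, 3, 3, 3, 3, 3]; set D = diag(3, 3, 3, 3, 3, 3, 3, 3, 3, 3) and form L = D - A. Diagonalising L (or applying a numerical eigensolver to the 10x10 matrix) gives the spectrum above. The single zero eigenvalue shows the graph is connected. By the matrix-tree theorem the graph has (1/10) * product of the nonzero eigenvalues = 2000 spanning trees.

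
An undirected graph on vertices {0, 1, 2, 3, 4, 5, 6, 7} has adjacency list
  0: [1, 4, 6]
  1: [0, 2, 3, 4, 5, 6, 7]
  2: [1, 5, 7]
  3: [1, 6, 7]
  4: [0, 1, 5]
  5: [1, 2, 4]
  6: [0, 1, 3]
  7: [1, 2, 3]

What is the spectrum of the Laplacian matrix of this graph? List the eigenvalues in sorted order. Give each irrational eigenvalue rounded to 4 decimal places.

[0, 1.7530, 1.7530, 3.4450, 3.4450, 4.8019, 4.8019, 8]

Reading degrees in the order [0, 1, 2, 3, 4, 5, 6, 7] gives [3, 7, 3, 3, 3, 3, 3, 3]; set D = diag(3, 7, 3, 3, 3, 3, 3, 3) and form L = D - A. L is symmetric positive semidefinite, so every eigenvalue is real and nonnegative. The largest eigenvalue, 8, is at most the vertex count 8.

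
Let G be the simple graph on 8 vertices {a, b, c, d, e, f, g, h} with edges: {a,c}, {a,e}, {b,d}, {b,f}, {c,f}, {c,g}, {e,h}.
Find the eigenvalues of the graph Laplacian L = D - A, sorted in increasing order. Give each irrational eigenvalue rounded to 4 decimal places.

[0, 0.1981, 0.4915, 1.3204, 1.5550, 2.8258, 3.2470, 4.3623]

With the vertex order [a, b, c, d, e, f, g, h], the degrees are [2, 2, 3, 1, 2, 2, 1, 1], giving D = diag(2, 2, 3, 1, 2, 2, 1, 1) and L = D - A. Diagonalising L (or applying a numerical eigensolver to the 8x8 matrix) gives the spectrum above. There is one zero in the spectrum, matching the 1 component.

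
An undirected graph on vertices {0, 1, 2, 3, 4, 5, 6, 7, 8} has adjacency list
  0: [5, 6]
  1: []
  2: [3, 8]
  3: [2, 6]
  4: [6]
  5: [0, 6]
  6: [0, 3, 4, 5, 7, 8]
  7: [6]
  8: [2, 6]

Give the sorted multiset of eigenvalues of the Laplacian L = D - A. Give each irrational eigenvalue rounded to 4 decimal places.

With the vertex order [0, 1, 2, 3, 4, 5, 6, 7, 8], the degrees are [2, 0, 2, 2, 1, 2, 6, 1, 2], giving D = diag(2, 0, 2, 2, 1, 2, 6, 1, 2) and L = D - A. The multiplicity of 0 as a Laplacian eigenvalue equals the number of connected components. The 2 zero eigenvalues correspond to the 2 connected components. There are 2 zeros in the spectrum, matching the 2 components.

[0, 0, 0.7029, 1, 1, 2, 3, 3.2132, 7.0839]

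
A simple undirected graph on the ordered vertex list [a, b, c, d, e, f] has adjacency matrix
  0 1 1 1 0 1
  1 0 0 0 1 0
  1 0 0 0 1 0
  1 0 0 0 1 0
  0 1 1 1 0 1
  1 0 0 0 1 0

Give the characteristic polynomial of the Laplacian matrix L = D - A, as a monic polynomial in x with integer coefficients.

x^6 - 16x^5 + 96x^4 - 272x^3 + 368x^2 - 192x

Each diagonal entry of L is the vertex degree and each off-diagonal entry is -1 where an edge is present, 0 otherwise; in the order [a, b, c, d, e, f] the diagonal is [4, 2, 2, 2, 4, 2]. L has integer entries, so p(x) = det(xI - L) has integer coefficients. Expanding the determinant yields x^6 - 16x^5 + 96x^4 - 272x^3 + 368x^2 - 192x. The constant term is 0 because L is singular (the all-ones vector lies in its kernel). By the matrix-tree theorem the graph has (1/6) * product of the nonzero eigenvalues = 32 spanning trees.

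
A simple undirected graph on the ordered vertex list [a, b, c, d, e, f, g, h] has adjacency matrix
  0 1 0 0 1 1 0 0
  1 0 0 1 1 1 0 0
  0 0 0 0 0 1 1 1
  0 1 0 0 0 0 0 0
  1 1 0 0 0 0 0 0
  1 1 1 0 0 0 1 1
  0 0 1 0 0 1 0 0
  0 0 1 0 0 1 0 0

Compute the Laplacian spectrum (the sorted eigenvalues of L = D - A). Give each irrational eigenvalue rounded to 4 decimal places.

[0, 0.5696, 1.1556, 2, 3.2742, 4, 4.7543, 6.2463]

With the vertex order [a, b, c, d, e, f, g, h], the degrees are [3, 4, 3, 1, 2, 5, 2, 2], giving D = diag(3, 4, 3, 1, 2, 5, 2, 2) and L = D - A. Diagonalising L (or applying a numerical eigensolver to the 8x8 matrix) gives the spectrum above. The single zero eigenvalue shows the graph is connected. By the matrix-tree theorem the graph has (1/8) * product of the nonzero eigenvalues = 64 spanning trees.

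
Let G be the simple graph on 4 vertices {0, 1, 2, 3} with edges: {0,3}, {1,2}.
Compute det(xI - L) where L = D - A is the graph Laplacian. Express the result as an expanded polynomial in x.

Reading degrees in the order [0, 1, 2, 3] gives [1, 1, 1, 1]; set D = diag(1, 1, 1, 1) and form L = D - A. The eigenvalues of L are [0, 0, 2, 2]; the characteristic polynomial is the product of (x - lambda_i), which multiplies out to x^4 - 4x^3 + 4x^2. The coefficient of x^3 equals -trace(L) = -4, matching the sum of degrees. The largest eigenvalue, 2, is at most the vertex count 4.

x^4 - 4x^3 + 4x^2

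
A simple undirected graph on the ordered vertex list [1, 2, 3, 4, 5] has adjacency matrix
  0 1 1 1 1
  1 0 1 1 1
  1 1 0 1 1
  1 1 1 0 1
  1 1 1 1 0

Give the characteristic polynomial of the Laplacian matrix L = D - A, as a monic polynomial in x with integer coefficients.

x^5 - 20x^4 + 150x^3 - 500x^2 + 625x

Each diagonal entry of L is the vertex degree and each off-diagonal entry is -1 where an edge is present, 0 otherwise; in the order [1, 2, 3, 4, 5] the diagonal is [4, 4, 4, 4, 4]. L has integer entries, so p(x) = det(xI - L) has integer coefficients. Expanding the determinant yields x^5 - 20x^4 + 150x^3 - 500x^2 + 625x. Since p(0) = det(-L) = 0, x divides p(x). The eigenvalues sum to 20, which equals trace(L) = 2|E|. The largest eigenvalue, 5, is at most the vertex count 5.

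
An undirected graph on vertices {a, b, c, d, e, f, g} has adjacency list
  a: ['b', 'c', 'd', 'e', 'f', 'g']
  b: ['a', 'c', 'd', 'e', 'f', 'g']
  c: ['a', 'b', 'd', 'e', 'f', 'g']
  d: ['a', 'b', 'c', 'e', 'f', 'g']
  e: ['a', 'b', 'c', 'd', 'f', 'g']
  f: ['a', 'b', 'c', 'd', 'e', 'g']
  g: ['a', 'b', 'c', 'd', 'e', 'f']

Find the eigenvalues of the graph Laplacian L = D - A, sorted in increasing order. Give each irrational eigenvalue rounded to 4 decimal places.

[0, 7, 7, 7, 7, 7, 7]

Each diagonal entry of L is the vertex degree and each off-diagonal entry is -1 where an edge is present, 0 otherwise; in the order [a, b, c, d, e, f, g] the diagonal is [6, 6, 6, 6, 6, 6, 6]. Since every row of L sums to 0, the all-ones vector is in the kernel and 0 is an eigenvalue. The single zero eigenvalue shows the graph is connected. There is one zero in the spectrum, matching the 1 component. By the matrix-tree theorem the graph has (1/7) * product of the nonzero eigenvalues = 16807 spanning trees.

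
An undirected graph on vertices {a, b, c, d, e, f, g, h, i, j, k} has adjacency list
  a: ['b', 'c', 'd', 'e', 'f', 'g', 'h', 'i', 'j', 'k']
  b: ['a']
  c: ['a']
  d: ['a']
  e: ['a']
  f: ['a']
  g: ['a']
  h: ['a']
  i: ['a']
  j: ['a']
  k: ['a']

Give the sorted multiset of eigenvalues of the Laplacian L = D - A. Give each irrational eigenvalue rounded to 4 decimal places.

Each diagonal entry of L is the vertex degree and each off-diagonal entry is -1 where an edge is present, 0 otherwise; in the order [a, b, c, d, e, f, g, h, i, j, k] the diagonal is [10, 1, 1, 1, 1, 1, 1, 1, 1, 1, 1]. Since every row of L sums to 0, the all-ones vector is in the kernel and 0 is an eigenvalue. The single zero eigenvalue shows the graph is connected.

[0, 1, 1, 1, 1, 1, 1, 1, 1, 1, 11]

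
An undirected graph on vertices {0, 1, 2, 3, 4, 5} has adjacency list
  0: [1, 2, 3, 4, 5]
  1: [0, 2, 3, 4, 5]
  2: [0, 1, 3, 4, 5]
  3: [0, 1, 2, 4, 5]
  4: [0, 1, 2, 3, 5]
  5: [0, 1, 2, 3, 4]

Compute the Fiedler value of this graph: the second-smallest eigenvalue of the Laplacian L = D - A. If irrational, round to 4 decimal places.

With the vertex order [0, 1, 2, 3, 4, 5], the degrees are [5, 5, 5, 5, 5, 5], giving D = diag(5, 5, 5, 5, 5, 5) and L = D - A. The smallest Laplacian eigenvalue is always 0. The next one, lambda_2 = 6, measures how hard the graph is to disconnect: larger values mean better connectivity. The eigenvalues sum to 30, which equals trace(L) = 2|E|.

6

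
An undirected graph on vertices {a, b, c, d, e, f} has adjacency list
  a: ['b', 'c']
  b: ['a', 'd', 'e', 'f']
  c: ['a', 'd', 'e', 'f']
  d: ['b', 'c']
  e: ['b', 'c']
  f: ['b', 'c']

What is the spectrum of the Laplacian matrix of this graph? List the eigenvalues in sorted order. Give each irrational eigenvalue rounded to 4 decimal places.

With the vertex order [a, b, c, d, e, f], the degrees are [2, 4, 4, 2, 2, 2], giving D = diag(2, 4, 4, 2, 2, 2) and L = D - A. The multiplicity of 0 as a Laplacian eigenvalue equals the number of connected components. The single zero eigenvalue shows the graph is connected. The eigenvalues sum to 16, which equals trace(L) = 2|E|.

[0, 2, 2, 2, 4, 6]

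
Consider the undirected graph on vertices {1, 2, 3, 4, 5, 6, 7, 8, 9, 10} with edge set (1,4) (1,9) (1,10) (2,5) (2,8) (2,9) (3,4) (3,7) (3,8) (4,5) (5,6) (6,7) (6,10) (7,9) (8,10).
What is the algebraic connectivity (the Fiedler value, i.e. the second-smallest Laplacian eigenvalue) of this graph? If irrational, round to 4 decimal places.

2

With the vertex order [1, 2, 3, 4, 5, 6, 7, 8, 9, 10], the degrees are [3, 3, 3, 3, 3, 3, 3, 3, 3, 3], giving D = diag(3, 3, 3, 3, 3, 3, 3, 3, 3, 3) and L = D - A. The sorted Laplacian eigenvalues are [0, 2, 2, 2, 2, 2, 5, 5, 5, 5]; the algebraic connectivity is the second entry, 2. The largest eigenvalue, 5, is at most the vertex count 10. There is one zero in the spectrum, matching the 1 component.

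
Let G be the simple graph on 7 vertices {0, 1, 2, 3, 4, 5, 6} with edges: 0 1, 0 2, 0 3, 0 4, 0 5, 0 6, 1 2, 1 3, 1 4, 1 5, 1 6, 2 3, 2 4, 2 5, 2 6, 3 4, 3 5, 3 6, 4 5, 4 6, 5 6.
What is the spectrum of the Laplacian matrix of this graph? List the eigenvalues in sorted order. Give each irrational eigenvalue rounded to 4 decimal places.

[0, 7, 7, 7, 7, 7, 7]

Reading degrees in the order [0, 1, 2, 3, 4, 5, 6] gives [6, 6, 6, 6, 6, 6, 6]; set D = diag(6, 6, 6, 6, 6, 6, 6) and form L = D - A. Since every row of L sums to 0, the all-ones vector is in the kernel and 0 is an eigenvalue. The eigenvalues sum to 42, which equals trace(L) = 2|E|.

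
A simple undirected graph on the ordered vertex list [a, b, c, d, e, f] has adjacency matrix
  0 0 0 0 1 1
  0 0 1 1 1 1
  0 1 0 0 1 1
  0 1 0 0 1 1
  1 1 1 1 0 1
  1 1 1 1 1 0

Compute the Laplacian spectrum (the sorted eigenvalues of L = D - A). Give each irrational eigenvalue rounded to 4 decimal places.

Each diagonal entry of L is the vertex degree and each off-diagonal entry is -1 where an edge is present, 0 otherwise; in the order [a, b, c, d, e, f] the diagonal is [2, 4, 3, 3, 5, 5]. Since every row of L sums to 0, the all-ones vector is in the kernel and 0 is an eigenvalue. The single zero eigenvalue shows the graph is connected. There is one zero in the spectrum, matching the 1 component.

[0, 2, 3, 5, 6, 6]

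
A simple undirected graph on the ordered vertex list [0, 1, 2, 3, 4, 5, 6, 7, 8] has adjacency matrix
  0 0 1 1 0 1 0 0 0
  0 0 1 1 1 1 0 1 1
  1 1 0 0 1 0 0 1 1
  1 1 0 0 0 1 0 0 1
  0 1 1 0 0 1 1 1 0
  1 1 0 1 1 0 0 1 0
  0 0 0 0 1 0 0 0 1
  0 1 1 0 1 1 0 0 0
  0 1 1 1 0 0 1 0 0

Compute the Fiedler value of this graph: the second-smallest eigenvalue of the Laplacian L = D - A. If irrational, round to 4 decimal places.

Reading degrees in the order [0, 1, 2, 3, 4, 5, 6, 7, 8] gives [3, 6, 5, 4, 5, 5, 2, 4, 4]; set D = diag(3, 6, 5, 4, 5, 5, 2, 4, 4) and form L = D - A. The smallest Laplacian eigenvalue is always 0. The next one, lambda_2 = 1.6591, measures how hard the graph is to disconnect: larger values mean better connectivity. There is one zero in the spectrum, matching the 1 component.

1.6591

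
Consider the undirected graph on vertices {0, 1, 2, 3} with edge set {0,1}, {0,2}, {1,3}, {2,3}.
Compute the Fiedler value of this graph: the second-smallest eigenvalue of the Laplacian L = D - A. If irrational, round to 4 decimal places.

Reading degrees in the order [0, 1, 2, 3] gives [2, 2, 2, 2]; set D = diag(2, 2, 2, 2) and form L = D - A. Computing the eigenvalues of L and sorting gives [0, 2, 2, 4]. The Fiedler value lambda_2 = 2 is strictly positive, so the graph is connected.

2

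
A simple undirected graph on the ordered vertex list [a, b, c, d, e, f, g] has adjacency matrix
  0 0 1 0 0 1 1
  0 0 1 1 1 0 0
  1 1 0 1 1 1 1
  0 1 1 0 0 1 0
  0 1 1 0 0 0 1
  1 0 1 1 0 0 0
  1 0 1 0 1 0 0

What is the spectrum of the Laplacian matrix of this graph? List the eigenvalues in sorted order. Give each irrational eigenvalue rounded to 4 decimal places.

[0, 2, 2, 4, 4, 5, 7]

Each diagonal entry of L is the vertex degree and each off-diagonal entry is -1 where an edge is present, 0 otherwise; in the order [a, b, c, d, e, f, g] the diagonal is [3, 3, 6, 3, 3, 3, 3]. L is symmetric positive semidefinite, so every eigenvalue is real and nonnegative. The single zero eigenvalue shows the graph is connected. There is one zero in the spectrum, matching the 1 component. The largest eigenvalue, 7, is at most the vertex count 7.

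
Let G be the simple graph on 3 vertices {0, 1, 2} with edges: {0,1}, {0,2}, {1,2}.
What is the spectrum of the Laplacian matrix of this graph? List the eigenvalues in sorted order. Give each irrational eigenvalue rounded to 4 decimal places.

Each diagonal entry of L is the vertex degree and each off-diagonal entry is -1 where an edge is present, 0 otherwise; in the order [0, 1, 2] the diagonal is [2, 2, 2]. L is symmetric positive semidefinite, so every eigenvalue is real and nonnegative. There is one zero in the spectrum, matching the 1 component.

[0, 3, 3]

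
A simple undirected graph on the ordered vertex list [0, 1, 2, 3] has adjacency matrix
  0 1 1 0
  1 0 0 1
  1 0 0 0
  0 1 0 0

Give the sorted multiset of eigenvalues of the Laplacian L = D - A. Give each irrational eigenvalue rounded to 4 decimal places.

[0, 0.5858, 2, 3.4142]

With the vertex order [0, 1, 2, 3], the degrees are [2, 2, 1, 1], giving D = diag(2, 2, 1, 1) and L = D - A. Since every row of L sums to 0, the all-ones vector is in the kernel and 0 is an eigenvalue. The single zero eigenvalue shows the graph is connected. There is one zero in the spectrum, matching the 1 component.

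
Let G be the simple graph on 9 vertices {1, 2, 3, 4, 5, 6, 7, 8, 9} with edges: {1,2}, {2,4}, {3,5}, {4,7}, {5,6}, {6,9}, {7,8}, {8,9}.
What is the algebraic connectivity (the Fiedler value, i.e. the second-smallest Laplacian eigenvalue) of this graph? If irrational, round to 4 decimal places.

0.1206

Reading degrees in the order [1, 2, 3, 4, 5, 6, 7, 8, 9] gives [1, 2, 1, 2, 2, 2, 2, 2, 2]; set D = diag(1, 2, 1, 2, 2, 2, 2, 2, 2) and form L = D - A. The smallest Laplacian eigenvalue is always 0. The next one, lambda_2 = 0.1206, measures how hard the graph is to disconnect: larger values mean better connectivity.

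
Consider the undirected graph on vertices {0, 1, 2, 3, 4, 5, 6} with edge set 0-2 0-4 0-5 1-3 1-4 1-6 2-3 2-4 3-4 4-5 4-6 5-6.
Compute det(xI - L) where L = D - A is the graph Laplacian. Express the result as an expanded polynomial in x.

x^7 - 24x^6 + 231x^5 - 1140x^4 + 3036x^3 - 4128x^2 + 2240x

Each diagonal entry of L is the vertex degree and each off-diagonal entry is -1 where an edge is present, 0 otherwise; in the order [0, 1, 2, 3, 4, 5, 6] the diagonal is [3, 3, 3, 3, 6, 3, 3]. Computing det(xI - L) by cofactor expansion (or equivalently via sum-over-permutations) gives x^7 - 24x^6 + 231x^5 - 1140x^4 + 3036x^3 - 4128x^2 + 2240x. The constant term is 0 because L is singular (the all-ones vector lies in its kernel).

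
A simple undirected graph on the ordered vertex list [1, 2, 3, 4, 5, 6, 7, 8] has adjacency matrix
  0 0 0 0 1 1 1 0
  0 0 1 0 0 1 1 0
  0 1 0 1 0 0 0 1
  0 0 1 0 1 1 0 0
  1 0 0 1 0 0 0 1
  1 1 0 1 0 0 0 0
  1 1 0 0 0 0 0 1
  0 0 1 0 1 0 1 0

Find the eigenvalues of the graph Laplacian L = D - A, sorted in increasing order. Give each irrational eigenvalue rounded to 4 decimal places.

[0, 2, 2, 2, 4, 4, 4, 6]

With the vertex order [1, 2, 3, 4, 5, 6, 7, 8], the degrees are [3, 3, 3, 3, 3, 3, 3, 3], giving D = diag(3, 3, 3, 3, 3, 3, 3, 3) and L = D - A. Since every row of L sums to 0, the all-ones vector is in the kernel and 0 is an eigenvalue. By the matrix-tree theorem the graph has (1/8) * product of the nonzero eigenvalues = 384 spanning trees.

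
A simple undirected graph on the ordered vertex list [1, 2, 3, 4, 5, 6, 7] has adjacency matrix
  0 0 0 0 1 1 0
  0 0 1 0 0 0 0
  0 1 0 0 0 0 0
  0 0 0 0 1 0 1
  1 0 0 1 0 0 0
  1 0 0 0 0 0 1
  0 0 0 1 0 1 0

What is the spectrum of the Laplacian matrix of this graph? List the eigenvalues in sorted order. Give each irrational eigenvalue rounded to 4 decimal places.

[0, 0, 1.3820, 1.3820, 2, 3.6180, 3.6180]

Each diagonal entry of L is the vertex degree and each off-diagonal entry is -1 where an edge is present, 0 otherwise; in the order [1, 2, 3, 4, 5, 6, 7] the diagonal is [2, 1, 1, 2, 2, 2, 2]. Since every row of L sums to 0, the all-ones vector is in the kernel and 0 is an eigenvalue. The 2 zero eigenvalues correspond to the 2 connected components.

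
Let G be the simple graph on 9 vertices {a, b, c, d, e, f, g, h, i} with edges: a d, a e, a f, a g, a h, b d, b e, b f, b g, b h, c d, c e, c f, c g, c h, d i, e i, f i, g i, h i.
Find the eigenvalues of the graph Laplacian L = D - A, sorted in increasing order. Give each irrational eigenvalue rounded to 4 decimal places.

[0, 4, 4, 4, 4, 5, 5, 5, 9]

Reading degrees in the order [a, b, c, d, e, f, g, h, i] gives [5, 5, 5, 4, 4, 4, 4, 4, 5]; set D = diag(5, 5, 5, 4, 4, 4, 4, 4, 5) and form L = D - A. The multiplicity of 0 as a Laplacian eigenvalue equals the number of connected components. The single zero eigenvalue shows the graph is connected. The eigenvalues sum to 40, which equals trace(L) = 2|E|.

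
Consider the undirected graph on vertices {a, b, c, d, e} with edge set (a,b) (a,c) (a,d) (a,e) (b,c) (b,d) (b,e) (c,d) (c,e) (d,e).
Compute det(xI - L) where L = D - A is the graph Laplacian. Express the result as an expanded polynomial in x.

Each diagonal entry of L is the vertex degree and each off-diagonal entry is -1 where an edge is present, 0 otherwise; in the order [a, b, c, d, e] the diagonal is [4, 4, 4, 4, 4]. The eigenvalues of L are [0, 5, 5, 5, 5]; the characteristic polynomial is the product of (x - lambda_i), which multiplies out to x^5 - 20x^4 + 150x^3 - 500x^2 + 625x. Since p(0) = det(-L) = 0, x divides p(x). The largest eigenvalue, 5, is at most the vertex count 5.

x^5 - 20x^4 + 150x^3 - 500x^2 + 625x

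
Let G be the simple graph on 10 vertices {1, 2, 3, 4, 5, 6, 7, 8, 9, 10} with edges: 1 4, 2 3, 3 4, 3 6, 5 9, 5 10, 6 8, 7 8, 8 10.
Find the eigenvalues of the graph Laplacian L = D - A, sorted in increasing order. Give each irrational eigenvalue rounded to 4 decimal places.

[0, 0.1378, 0.4258, 0.6323, 1.3282, 1.5820, 2.3435, 3.0242, 3.9923, 4.5340]

Reading degrees in the order [1, 2, 3, 4, 5, 6, 7, 8, 9, 10] gives [1, 1, 3, 2, 2, 2, 1, 3, 1, 2]; set D = diag(1, 1, 3, 2, 2, 2, 1, 3, 1, 2) and form L = D - A. L is symmetric positive semidefinite, so every eigenvalue is real and nonnegative. The single zero eigenvalue shows the graph is connected. The largest eigenvalue, 4.5340, is at most the vertex count 10.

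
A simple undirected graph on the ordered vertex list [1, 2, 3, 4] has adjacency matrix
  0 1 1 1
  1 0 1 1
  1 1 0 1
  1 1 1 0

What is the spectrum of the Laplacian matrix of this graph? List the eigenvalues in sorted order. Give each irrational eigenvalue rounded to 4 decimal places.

Reading degrees in the order [1, 2, 3, 4] gives [3, 3, 3, 3]; set D = diag(3, 3, 3, 3) and form L = D - A. Diagonalising L (or applying a numerical eigensolver to the 4x4 matrix) gives the spectrum above. The largest eigenvalue, 4, is at most the vertex count 4.

[0, 4, 4, 4]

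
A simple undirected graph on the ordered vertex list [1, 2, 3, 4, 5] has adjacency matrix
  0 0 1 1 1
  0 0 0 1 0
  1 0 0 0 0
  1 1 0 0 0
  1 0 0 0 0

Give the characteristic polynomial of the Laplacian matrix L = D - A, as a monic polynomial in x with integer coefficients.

x^5 - 8x^4 + 20x^3 - 18x^2 + 5x

Reading degrees in the order [1, 2, 3, 4, 5] gives [3, 1, 1, 2, 1]; set D = diag(3, 1, 1, 2, 1) and form L = D - A. L has integer entries, so p(x) = det(xI - L) has integer coefficients. Expanding the determinant yields x^5 - 8x^4 + 20x^3 - 18x^2 + 5x. The constant term is 0 because L is singular (the all-ones vector lies in its kernel). By the matrix-tree theorem the graph has (1/5) * product of the nonzero eigenvalues = 1 spanning tree.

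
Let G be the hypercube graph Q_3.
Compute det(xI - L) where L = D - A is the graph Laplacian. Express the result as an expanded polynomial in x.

x^8 - 24x^7 + 240x^6 - 1296x^5 + 4080x^4 - 7488x^3 + 7424x^2 - 3072x

The graph has 8 vertices and degree multiset [3, 3, 3, 3, 3, 3, 3, 3]; D is the diagonal matrix of degrees and L = D - A. L has integer entries, so p(x) = det(xI - L) has integer coefficients. Expanding the determinant yields x^8 - 24x^7 + 240x^6 - 1296x^5 + 4080x^4 - 7488x^3 + 7424x^2 - 3072x. The constant term is 0 because L is singular (the all-ones vector lies in its kernel). The largest eigenvalue, 6, is at most the vertex count 8.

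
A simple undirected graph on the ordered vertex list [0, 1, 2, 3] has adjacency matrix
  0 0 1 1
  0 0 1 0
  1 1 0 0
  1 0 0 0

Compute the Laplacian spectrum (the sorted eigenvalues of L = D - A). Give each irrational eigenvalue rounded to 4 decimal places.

Each diagonal entry of L is the vertex degree and each off-diagonal entry is -1 where an edge is present, 0 otherwise; in the order [0, 1, 2, 3] the diagonal is [2, 1, 2, 1]. L is symmetric positive semidefinite, so every eigenvalue is real and nonnegative.

[0, 0.5858, 2, 3.4142]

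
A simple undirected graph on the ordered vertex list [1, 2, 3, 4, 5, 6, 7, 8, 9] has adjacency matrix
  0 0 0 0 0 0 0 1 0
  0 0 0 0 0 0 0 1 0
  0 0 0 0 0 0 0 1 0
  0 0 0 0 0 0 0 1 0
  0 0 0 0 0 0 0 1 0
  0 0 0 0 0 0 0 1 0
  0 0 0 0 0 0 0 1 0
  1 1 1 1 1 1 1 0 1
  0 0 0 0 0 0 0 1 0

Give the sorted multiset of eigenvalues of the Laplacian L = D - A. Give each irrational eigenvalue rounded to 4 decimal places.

Reading degrees in the order [1, 2, 3, 4, 5, 6, 7, 8, 9] gives [1, 1, 1, 1, 1, 1, 1, 8, 1]; set D = diag(1, 1, 1, 1, 1, 1, 1, 8, 1) and form L = D - A. Diagonalising L (or applying a numerical eigensolver to the 9x9 matrix) gives the spectrum above.

[0, 1, 1, 1, 1, 1, 1, 1, 9]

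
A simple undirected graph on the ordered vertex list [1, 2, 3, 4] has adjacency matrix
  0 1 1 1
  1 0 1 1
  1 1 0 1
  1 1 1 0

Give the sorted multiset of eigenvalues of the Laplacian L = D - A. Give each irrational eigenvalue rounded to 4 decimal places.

[0, 4, 4, 4]

Each diagonal entry of L is the vertex degree and each off-diagonal entry is -1 where an edge is present, 0 otherwise; in the order [1, 2, 3, 4] the diagonal is [3, 3, 3, 3]. L is symmetric positive semidefinite, so every eigenvalue is real and nonnegative. The single zero eigenvalue shows the graph is connected. There is one zero in the spectrum, matching the 1 component.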